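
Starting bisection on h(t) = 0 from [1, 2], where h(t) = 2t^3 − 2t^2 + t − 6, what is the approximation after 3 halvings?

1.625

h(1.5) = -2.25 < 0, so the root lies in [1.5, 2]
h(1.75) = 0.34375 > 0, so the root lies in [1.5, 1.75]
h(1.625) = -1.074219 < 0, so the root lies in [1.625, 1.75]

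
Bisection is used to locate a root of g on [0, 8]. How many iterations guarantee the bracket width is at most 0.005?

Width after n steps is 8/2^n. Need 2^n ≥ 8/0.005 = 1600.
2^10 = 1024 < 1600 ≤ 2^11 = 2048, so n = 11.

11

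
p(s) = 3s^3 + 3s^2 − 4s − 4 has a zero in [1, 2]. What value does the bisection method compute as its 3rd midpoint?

p(1.5) = 6.875 > 0, so the root lies in [1, 1.5]
p(1.25) = 1.546875 > 0, so the root lies in [1, 1.25]
p(1.125) = -0.431641 < 0, so the root lies in [1.125, 1.25]

1.125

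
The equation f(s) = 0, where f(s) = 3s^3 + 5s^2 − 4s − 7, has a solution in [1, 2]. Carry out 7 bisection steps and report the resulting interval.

[1.1640625, 1.171875]

midpoint 1.5: f = 8.375 > 0 → [1, 1.5]
midpoint 1.25: f = 1.671875 > 0 → [1, 1.25]
midpoint 1.125: f = -0.900391 < 0 → [1.125, 1.25]
midpoint 1.1875: f = 0.3245 > 0 → [1.125, 1.1875]
midpoint 1.15625: f = -0.303 < 0 → [1.15625, 1.1875]
midpoint 1.171875: f = 0.0069 > 0 → [1.15625, 1.171875]
midpoint 1.1640625: f = -0.149 < 0 → [1.1640625, 1.171875]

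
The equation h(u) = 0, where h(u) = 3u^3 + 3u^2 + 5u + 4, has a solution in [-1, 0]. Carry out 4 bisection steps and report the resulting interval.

[-0.875, -0.8125]

midpoint -0.5: h = 1.875 > 0 → [-1, -0.5]
midpoint -0.75: h = 0.671875 > 0 → [-1, -0.75]
midpoint -0.875: h = -0.087891 < 0 → [-0.875, -0.75]
midpoint -0.8125: h = 0.3088 > 0 → [-0.875, -0.8125]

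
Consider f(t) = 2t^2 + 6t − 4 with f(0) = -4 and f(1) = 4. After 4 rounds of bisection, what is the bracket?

f(0.5) = -0.5 < 0, so the root lies in [0.5, 1]
f(0.75) = 1.625 > 0, so the root lies in [0.5, 0.75]
f(0.625) = 0.53125 > 0, so the root lies in [0.5, 0.625]
f(0.5625) = 0.0078 > 0, so the root lies in [0.5, 0.5625]

[0.5, 0.5625]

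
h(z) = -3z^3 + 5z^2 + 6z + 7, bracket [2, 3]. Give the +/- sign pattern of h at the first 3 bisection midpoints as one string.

z = 2.5 gives h = 6.375, positive; keep [2.5, 3]
z = 2.75 gives h = -1.078125, negative; keep [2.5, 2.75]
z = 2.625 gives h = 2.939453, positive; keep [2.625, 2.75]

+-+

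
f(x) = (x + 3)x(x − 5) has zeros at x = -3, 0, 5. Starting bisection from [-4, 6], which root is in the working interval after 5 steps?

5

x = 1 gives f = -16, negative; keep [1, 6]
x = 3.5 gives f = -34.125, negative; keep [3.5, 6]
x = 4.75 gives f = -9.203125, negative; keep [4.75, 6]
x = 5.375 gives f = 16.8809, positive; keep [4.75, 5.375]
x = 5.0625 gives f = 2.551, positive; keep [4.75, 5.0625]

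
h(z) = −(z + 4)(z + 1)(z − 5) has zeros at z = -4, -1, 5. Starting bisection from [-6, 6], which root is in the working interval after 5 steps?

z = 0 gives h = 20, positive; keep [0, 6]
z = 3 gives h = 56, positive; keep [3, 6]
z = 4.5 gives h = 23.375, positive; keep [4.5, 6]
z = 5.25 gives h = -14.4531, negative; keep [4.5, 5.25]
z = 4.875 gives h = 6.5176, positive; keep [4.875, 5.25]

5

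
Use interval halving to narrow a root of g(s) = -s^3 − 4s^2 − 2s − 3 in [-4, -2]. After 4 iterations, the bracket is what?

m = -3, g(m) = -6 (−); new bracket [-4, -3]
m = -3.5, g(m) = -2.125 (−); new bracket [-4, -3.5]
m = -3.75, g(m) = 0.984375 (+); new bracket [-3.75, -3.5]
m = -3.625, g(m) = -0.6777 (−); new bracket [-3.75, -3.625]

[-3.75, -3.625]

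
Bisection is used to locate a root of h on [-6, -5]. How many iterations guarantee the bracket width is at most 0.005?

Width after n steps is 1/2^n. Need 2^n ≥ 1/0.005 = 200.
2^7 = 128 < 200 ≤ 2^8 = 256, so n = 8.

8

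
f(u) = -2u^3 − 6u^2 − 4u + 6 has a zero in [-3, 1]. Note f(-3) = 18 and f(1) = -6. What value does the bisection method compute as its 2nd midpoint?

midpoint -1: f = 6 > 0 → [-1, 1]
midpoint 0: f = 6 > 0 → [0, 1]

0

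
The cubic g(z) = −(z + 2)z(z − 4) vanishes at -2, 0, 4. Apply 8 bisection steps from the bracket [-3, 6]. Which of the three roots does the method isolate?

4

m = 1.5, g(m) = 13.125 (+); new bracket [1.5, 6]
m = 3.75, g(m) = 5.390625 (+); new bracket [3.75, 6]
m = 4.875, g(m) = -29.326172 (−); new bracket [3.75, 4.875]
m = 4.3125, g(m) = -8.5071 (−); new bracket [3.75, 4.3125]
m = 4.03125, g(m) = -0.7598 (−); new bracket [3.75, 4.03125]
m = 3.890625, g(m) = 2.5067 (+); new bracket [3.890625, 4.03125]
m = 3.9609375, g(m) = 0.9223 (+); new bracket [3.9609375, 4.03125]
m = 3.99609375, g(m) = 0.0936 (+); new bracket [3.99609375, 4.03125]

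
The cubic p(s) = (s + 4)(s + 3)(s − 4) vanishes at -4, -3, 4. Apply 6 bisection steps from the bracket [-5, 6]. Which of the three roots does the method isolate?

s = 0.5 gives p = -55.125, negative; keep [0.5, 6]
s = 3.25 gives p = -33.984375, negative; keep [3.25, 6]
s = 4.625 gives p = 41.103516, positive; keep [3.25, 4.625]
s = 3.9375 gives p = -3.4417, negative; keep [3.9375, 4.625]
s = 4.28125 gives p = 16.9588, positive; keep [3.9375, 4.28125]
s = 4.109375 gives p = 6.3058, positive; keep [3.9375, 4.109375]

4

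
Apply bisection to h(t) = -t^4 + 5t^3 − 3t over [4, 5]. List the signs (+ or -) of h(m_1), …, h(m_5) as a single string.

++-++

m = 4.5, h(m) = 32.0625 (+); new bracket [4.5, 5]
m = 4.75, h(m) = 12.542969 (+); new bracket [4.75, 5]
m = 4.875, h(m) = -0.142822 (−); new bracket [4.75, 4.875]
m = 4.8125, h(m) = 6.4609 (+); new bracket [4.8125, 4.875]
m = 4.84375, h(m) = 3.2256 (+); new bracket [4.84375, 4.875]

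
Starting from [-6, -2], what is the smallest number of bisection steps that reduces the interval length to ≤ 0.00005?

Width after n steps is 4/2^n. Need 2^n ≥ 4/0.00005 = 80000.
2^16 = 65536 < 80000 ≤ 2^17 = 131072, so n = 17.

17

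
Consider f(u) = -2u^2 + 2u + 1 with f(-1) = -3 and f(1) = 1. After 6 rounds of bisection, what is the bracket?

midpoint 0: f = 1 > 0 → [-1, 0]
midpoint -0.5: f = -0.5 < 0 → [-0.5, 0]
midpoint -0.25: f = 0.375 > 0 → [-0.5, -0.25]
midpoint -0.375: f = -0.0312 < 0 → [-0.375, -0.25]
midpoint -0.3125: f = 0.1797 > 0 → [-0.375, -0.3125]
midpoint -0.34375: f = 0.0762 > 0 → [-0.375, -0.34375]

[-0.375, -0.34375]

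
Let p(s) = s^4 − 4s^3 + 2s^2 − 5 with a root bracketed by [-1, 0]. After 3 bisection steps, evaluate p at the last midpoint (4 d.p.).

p(-0.5) = -3.9375 < 0, so the root lies in [-1, -0.5]
p(-0.75) = -1.871094 < 0, so the root lies in [-1, -0.75]
p(-0.875) = -0.202881 < 0, so the root lies in [-1, -0.875]

-0.2029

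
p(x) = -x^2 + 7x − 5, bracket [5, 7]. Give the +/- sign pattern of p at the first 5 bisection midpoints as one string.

m = 6, p(m) = 1 (+); new bracket [6, 7]
m = 6.5, p(m) = -1.75 (−); new bracket [6, 6.5]
m = 6.25, p(m) = -0.3125 (−); new bracket [6, 6.25]
m = 6.125, p(m) = 0.3594 (+); new bracket [6.125, 6.25]
m = 6.1875, p(m) = 0.0273 (+); new bracket [6.1875, 6.25]

+--++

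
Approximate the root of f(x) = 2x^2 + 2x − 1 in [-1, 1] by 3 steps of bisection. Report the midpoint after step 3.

midpoint 0: f = -1 < 0 → [0, 1]
midpoint 0.5: f = 0.5 > 0 → [0, 0.5]
midpoint 0.25: f = -0.375 < 0 → [0.25, 0.5]

0.25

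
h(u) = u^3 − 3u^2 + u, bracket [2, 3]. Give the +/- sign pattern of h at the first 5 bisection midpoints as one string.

-++--

m = 2.5, h(m) = -0.625 (−); new bracket [2.5, 3]
m = 2.75, h(m) = 0.859375 (+); new bracket [2.5, 2.75]
m = 2.625, h(m) = 0.041016 (+); new bracket [2.5, 2.625]
m = 2.5625, h(m) = -0.3103 (−); new bracket [2.5625, 2.625]
m = 2.59375, h(m) = -0.1393 (−); new bracket [2.59375, 2.625]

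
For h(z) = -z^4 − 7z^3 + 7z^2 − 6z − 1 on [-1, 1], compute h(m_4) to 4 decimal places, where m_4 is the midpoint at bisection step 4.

-0.1272

m = 0, h(m) = -1 (−); new bracket [-1, 0]
m = -0.5, h(m) = 4.5625 (+); new bracket [-0.5, 0]
m = -0.25, h(m) = 1.042969 (+); new bracket [-0.25, 0]
m = -0.125, h(m) = -0.1272 (−); new bracket [-0.25, -0.125]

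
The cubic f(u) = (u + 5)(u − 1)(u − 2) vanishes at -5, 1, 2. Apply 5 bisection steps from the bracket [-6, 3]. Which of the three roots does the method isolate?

f(-1.5) = 30.625 > 0, so the root lies in [-6, -1.5]
f(-3.75) = 34.140625 > 0, so the root lies in [-6, -3.75]
f(-4.875) = 5.048828 > 0, so the root lies in [-6, -4.875]
f(-5.4375) = -20.947 < 0, so the root lies in [-5.4375, -4.875]
f(-5.15625) = -6.8837 < 0, so the root lies in [-5.15625, -4.875]

-5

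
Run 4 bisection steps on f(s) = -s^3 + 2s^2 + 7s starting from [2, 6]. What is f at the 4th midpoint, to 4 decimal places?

1.6406

m = 4, f(m) = -4 (−); new bracket [2, 4]
m = 3, f(m) = 12 (+); new bracket [3, 4]
m = 3.5, f(m) = 6.125 (+); new bracket [3.5, 4]
m = 3.75, f(m) = 1.6406 (+); new bracket [3.75, 4]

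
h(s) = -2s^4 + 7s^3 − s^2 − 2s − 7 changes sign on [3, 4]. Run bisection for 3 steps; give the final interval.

[3, 3.125]

s = 3.5 gives h = -26.25, negative; keep [3, 3.5]
s = 3.25 gives h = -6.898438, negative; keep [3, 3.25]
s = 3.125 gives h = -0.127441, negative; keep [3, 3.125]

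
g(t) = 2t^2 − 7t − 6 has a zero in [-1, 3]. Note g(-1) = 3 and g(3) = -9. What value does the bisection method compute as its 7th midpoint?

g(1) = -11 < 0, so the root lies in [-1, 1]
g(0) = -6 < 0, so the root lies in [-1, 0]
g(-0.5) = -2 < 0, so the root lies in [-1, -0.5]
g(-0.75) = 0.375 > 0, so the root lies in [-0.75, -0.5]
g(-0.625) = -0.8438 < 0, so the root lies in [-0.75, -0.625]
g(-0.6875) = -0.2422 < 0, so the root lies in [-0.75, -0.6875]
g(-0.71875) = 0.0645 > 0, so the root lies in [-0.71875, -0.6875]

-0.71875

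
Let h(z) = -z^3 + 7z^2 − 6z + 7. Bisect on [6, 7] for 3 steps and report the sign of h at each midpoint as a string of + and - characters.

z = 6.5 gives h = -10.875, negative; keep [6, 6.5]
z = 6.25 gives h = -1.203125, negative; keep [6, 6.25]
z = 6.125 gives h = 3.076172, positive; keep [6.125, 6.25]

--+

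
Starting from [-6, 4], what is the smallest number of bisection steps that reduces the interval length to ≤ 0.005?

11

Width after n steps is 10/2^n. Need 2^n ≥ 10/0.005 = 2000.
2^10 = 1024 < 2000 ≤ 2^11 = 2048, so n = 11.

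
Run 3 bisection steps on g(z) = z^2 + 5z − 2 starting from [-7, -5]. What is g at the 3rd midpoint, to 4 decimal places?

midpoint -6: g = 4 > 0 → [-6, -5]
midpoint -5.5: g = 0.75 > 0 → [-5.5, -5]
midpoint -5.25: g = -0.6875 < 0 → [-5.5, -5.25]

-0.6875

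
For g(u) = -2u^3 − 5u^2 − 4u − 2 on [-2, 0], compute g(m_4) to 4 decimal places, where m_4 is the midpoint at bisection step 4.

-0.1211

m = -1, g(m) = -1 (−); new bracket [-2, -1]
m = -1.5, g(m) = -0.5 (−); new bracket [-2, -1.5]
m = -1.75, g(m) = 0.40625 (+); new bracket [-1.75, -1.5]
m = -1.625, g(m) = -0.1211 (−); new bracket [-1.75, -1.625]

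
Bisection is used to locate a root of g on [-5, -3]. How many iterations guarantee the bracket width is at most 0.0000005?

Width after n steps is 2/2^n. Need 2^n ≥ 2/0.0000005 = 4000000.
2^21 = 2097152 < 4000000 ≤ 2^22 = 4194304, so n = 22.

22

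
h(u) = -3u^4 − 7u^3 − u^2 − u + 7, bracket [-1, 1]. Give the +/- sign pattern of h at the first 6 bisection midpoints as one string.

u = 0 gives h = 7, positive; keep [0, 1]
u = 0.5 gives h = 5.1875, positive; keep [0.5, 1]
u = 0.75 gives h = 1.785156, positive; keep [0.75, 1]
u = 0.875 gives h = -1.0886, negative; keep [0.75, 0.875]
u = 0.8125 gives h = 0.4653, positive; keep [0.8125, 0.875]
u = 0.84375 gives h = -0.2809, negative; keep [0.8125, 0.84375]

+++-+-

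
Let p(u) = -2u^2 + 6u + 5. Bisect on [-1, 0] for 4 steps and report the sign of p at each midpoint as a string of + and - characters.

p(-0.5) = 1.5 > 0, so the root lies in [-1, -0.5]
p(-0.75) = -0.625 < 0, so the root lies in [-0.75, -0.5]
p(-0.625) = 0.46875 > 0, so the root lies in [-0.75, -0.625]
p(-0.6875) = -0.0703 < 0, so the root lies in [-0.6875, -0.625]

+-+-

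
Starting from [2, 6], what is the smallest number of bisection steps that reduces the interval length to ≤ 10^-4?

Width after n steps is 4/2^n. Need 2^n ≥ 4/10^-4 = 40000.
2^15 = 32768 < 40000 ≤ 2^16 = 65536, so n = 16.

16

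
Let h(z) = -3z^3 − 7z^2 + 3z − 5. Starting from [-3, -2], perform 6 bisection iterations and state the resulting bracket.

[-2.890625, -2.875]

m = -2.5, h(m) = -9.375 (−); new bracket [-3, -2.5]
m = -2.75, h(m) = -3.796875 (−); new bracket [-3, -2.75]
m = -2.875, h(m) = -0.193359 (−); new bracket [-3, -2.875]
m = -2.9375, h(m) = 1.8274 (+); new bracket [-2.9375, -2.875]
m = -2.90625, h(m) = 0.7983 (+); new bracket [-2.90625, -2.875]
m = -2.890625, h(m) = 0.2978 (+); new bracket [-2.890625, -2.875]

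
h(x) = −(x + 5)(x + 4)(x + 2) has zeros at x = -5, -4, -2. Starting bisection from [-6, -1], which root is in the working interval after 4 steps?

-2

m = -3.5, h(m) = 1.125 (+); new bracket [-3.5, -1]
m = -2.25, h(m) = 1.203125 (+); new bracket [-2.25, -1]
m = -1.625, h(m) = -3.005859 (−); new bracket [-2.25, -1.625]
m = -1.9375, h(m) = -0.3948 (−); new bracket [-2.25, -1.9375]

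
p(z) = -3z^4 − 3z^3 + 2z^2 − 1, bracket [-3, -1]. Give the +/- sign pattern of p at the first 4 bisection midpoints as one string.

m = -2, p(m) = -17 (−); new bracket [-2, -1]
m = -1.5, p(m) = -1.5625 (−); new bracket [-1.5, -1]
m = -1.25, p(m) = 0.660156 (+); new bracket [-1.5, -1.25]
m = -1.375, p(m) = -0.1433 (−); new bracket [-1.375, -1.25]

--+-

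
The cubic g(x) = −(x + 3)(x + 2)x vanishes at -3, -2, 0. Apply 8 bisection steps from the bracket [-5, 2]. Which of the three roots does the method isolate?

0

g(-1.5) = 1.125 > 0, so the root lies in [-1.5, 2]
g(0.25) = -1.828125 < 0, so the root lies in [-1.5, 0.25]
g(-0.625) = 2.041016 > 0, so the root lies in [-0.625, 0.25]
g(-0.1875) = 0.9558 > 0, so the root lies in [-0.1875, 0.25]
g(0.03125) = -0.1924 < 0, so the root lies in [-0.1875, 0.03125]
g(-0.078125) = 0.4387 > 0, so the root lies in [-0.078125, 0.03125]
g(-0.0234375) = 0.1379 > 0, so the root lies in [-0.0234375, 0.03125]
g(0.00390625) = -0.0235 < 0, so the root lies in [-0.0234375, 0.00390625]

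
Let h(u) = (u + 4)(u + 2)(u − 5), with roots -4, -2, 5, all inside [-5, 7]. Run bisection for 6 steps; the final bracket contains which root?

5

midpoint 1: h = -60 < 0 → [1, 7]
midpoint 4: h = -48 < 0 → [4, 7]
midpoint 5.5: h = 35.625 > 0 → [4, 5.5]
midpoint 4.75: h = -14.7656 < 0 → [4.75, 5.5]
midpoint 5.125: h = 8.127 > 0 → [4.75, 5.125]
midpoint 4.9375: h = -3.8752 < 0 → [4.9375, 5.125]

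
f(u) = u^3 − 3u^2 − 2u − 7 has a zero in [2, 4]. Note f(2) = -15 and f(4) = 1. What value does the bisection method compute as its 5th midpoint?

3.9375

u = 3 gives f = -13, negative; keep [3, 4]
u = 3.5 gives f = -7.875, negative; keep [3.5, 4]
u = 3.75 gives f = -3.953125, negative; keep [3.75, 4]
u = 3.875 gives f = -1.6113, negative; keep [3.875, 4]
u = 3.9375 gives f = -0.3401, negative; keep [3.9375, 4]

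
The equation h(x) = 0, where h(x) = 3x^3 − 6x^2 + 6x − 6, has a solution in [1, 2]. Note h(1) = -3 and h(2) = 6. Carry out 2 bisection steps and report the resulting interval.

x = 1.5 gives h = -0.375, negative; keep [1.5, 2]
x = 1.75 gives h = 2.203125, positive; keep [1.5, 1.75]

[1.5, 1.75]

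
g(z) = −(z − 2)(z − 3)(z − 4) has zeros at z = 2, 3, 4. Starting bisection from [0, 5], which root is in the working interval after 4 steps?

2

m = 2.5, g(m) = -0.375 (−); new bracket [0, 2.5]
m = 1.25, g(m) = 3.609375 (+); new bracket [1.25, 2.5]
m = 1.875, g(m) = 0.298828 (+); new bracket [1.875, 2.5]
m = 2.1875, g(m) = -0.2761 (−); new bracket [1.875, 2.1875]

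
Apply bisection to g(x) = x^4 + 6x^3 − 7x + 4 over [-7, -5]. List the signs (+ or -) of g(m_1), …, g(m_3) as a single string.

+--

g(-6) = 46 > 0, so the root lies in [-6, -5]
g(-5.5) = -40.6875 < 0, so the root lies in [-6, -5.5]
g(-5.75) = -3.277344 < 0, so the root lies in [-6, -5.75]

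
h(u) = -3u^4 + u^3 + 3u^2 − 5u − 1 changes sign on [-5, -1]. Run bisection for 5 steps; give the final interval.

[-1.375, -1.25]

midpoint -3: h = -229 < 0 → [-3, -1]
midpoint -2: h = -35 < 0 → [-2, -1]
midpoint -1.5: h = -5.3125 < 0 → [-1.5, -1]
midpoint -1.25: h = 0.6602 > 0 → [-1.5, -1.25]
midpoint -1.375: h = -1.7761 < 0 → [-1.375, -1.25]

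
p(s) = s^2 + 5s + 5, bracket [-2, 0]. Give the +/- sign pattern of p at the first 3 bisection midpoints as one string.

p(-1) = 1 > 0, so the root lies in [-2, -1]
p(-1.5) = -0.25 < 0, so the root lies in [-1.5, -1]
p(-1.25) = 0.3125 > 0, so the root lies in [-1.5, -1.25]

+-+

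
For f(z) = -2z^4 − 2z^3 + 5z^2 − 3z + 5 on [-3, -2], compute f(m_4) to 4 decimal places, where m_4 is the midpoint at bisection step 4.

m = -2.5, f(m) = -3.125 (−); new bracket [-2.5, -2]
m = -2.25, f(m) = 8.585938 (+); new bracket [-2.5, -2.25]
m = -2.375, f(m) = 3.487793 (+); new bracket [-2.5, -2.375]
m = -2.4375, f(m) = 0.3833 (+); new bracket [-2.5, -2.4375]

0.3833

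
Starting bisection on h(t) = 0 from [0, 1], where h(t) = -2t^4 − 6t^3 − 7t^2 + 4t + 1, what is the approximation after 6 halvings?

h(0.5) = 0.375 > 0, so the root lies in [0.5, 1]
h(0.75) = -3.101562 < 0, so the root lies in [0.5, 0.75]
h(0.625) = -1.004395 < 0, so the root lies in [0.5, 0.625]
h(0.5625) = -0.2329 < 0, so the root lies in [0.5, 0.5625]
h(0.53125) = 0.0905 > 0, so the root lies in [0.53125, 0.5625]
h(0.546875) = -0.0662 < 0, so the root lies in [0.53125, 0.546875]

0.546875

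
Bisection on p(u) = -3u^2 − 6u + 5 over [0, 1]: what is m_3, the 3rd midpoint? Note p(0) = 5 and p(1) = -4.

0.625

u = 0.5 gives p = 1.25, positive; keep [0.5, 1]
u = 0.75 gives p = -1.1875, negative; keep [0.5, 0.75]
u = 0.625 gives p = 0.078125, positive; keep [0.625, 0.75]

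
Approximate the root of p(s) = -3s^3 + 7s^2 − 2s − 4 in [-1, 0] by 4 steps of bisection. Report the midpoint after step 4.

s = -0.5 gives p = -0.875, negative; keep [-1, -0.5]
s = -0.75 gives p = 2.703125, positive; keep [-0.75, -0.5]
s = -0.625 gives p = 0.716797, positive; keep [-0.625, -0.5]
s = -0.5625 gives p = -0.1262, negative; keep [-0.625, -0.5625]

-0.5625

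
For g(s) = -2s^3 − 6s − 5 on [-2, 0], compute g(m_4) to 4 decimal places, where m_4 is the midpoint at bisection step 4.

s = -1 gives g = 3, positive; keep [-1, 0]
s = -0.5 gives g = -1.75, negative; keep [-1, -0.5]
s = -0.75 gives g = 0.34375, positive; keep [-0.75, -0.5]
s = -0.625 gives g = -0.7617, negative; keep [-0.75, -0.625]

-0.7617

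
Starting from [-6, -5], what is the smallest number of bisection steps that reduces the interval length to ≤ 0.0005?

11

Width after n steps is 1/2^n. Need 2^n ≥ 1/0.0005 = 2000.
2^10 = 1024 < 2000 ≤ 2^11 = 2048, so n = 11.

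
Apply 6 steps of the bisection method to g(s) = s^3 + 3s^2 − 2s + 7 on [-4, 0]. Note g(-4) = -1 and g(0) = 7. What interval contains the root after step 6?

[-4, -3.9375]

g(-2) = 15 > 0, so the root lies in [-4, -2]
g(-3) = 13 > 0, so the root lies in [-4, -3]
g(-3.5) = 7.875 > 0, so the root lies in [-4, -3.5]
g(-3.75) = 3.9531 > 0, so the root lies in [-4, -3.75]
g(-3.875) = 1.6113 > 0, so the root lies in [-4, -3.875]
g(-3.9375) = 0.3401 > 0, so the root lies in [-4, -3.9375]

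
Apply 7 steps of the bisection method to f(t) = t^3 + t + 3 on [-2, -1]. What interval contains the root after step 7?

[-1.21875, -1.2109375]

m = -1.5, f(m) = -1.875 (−); new bracket [-1.5, -1]
m = -1.25, f(m) = -0.203125 (−); new bracket [-1.25, -1]
m = -1.125, f(m) = 0.451172 (+); new bracket [-1.25, -1.125]
m = -1.1875, f(m) = 0.1379 (+); new bracket [-1.25, -1.1875]
m = -1.21875, f(m) = -0.029 (−); new bracket [-1.21875, -1.1875]
m = -1.203125, f(m) = 0.0553 (+); new bracket [-1.21875, -1.203125]
m = -1.2109375, f(m) = 0.0134 (+); new bracket [-1.21875, -1.2109375]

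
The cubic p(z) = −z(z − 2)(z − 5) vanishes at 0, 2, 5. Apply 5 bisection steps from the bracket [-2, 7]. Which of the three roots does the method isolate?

p(2.5) = 3.125 > 0, so the root lies in [2.5, 7]
p(4.75) = 3.265625 > 0, so the root lies in [4.75, 7]
p(5.875) = -19.919922 < 0, so the root lies in [4.75, 5.875]
p(5.3125) = -5.4993 < 0, so the root lies in [4.75, 5.3125]
p(5.03125) = -0.4766 < 0, so the root lies in [4.75, 5.03125]

5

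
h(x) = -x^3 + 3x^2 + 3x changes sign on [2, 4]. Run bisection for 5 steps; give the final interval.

[3.75, 3.8125]

midpoint 3: h = 9 > 0 → [3, 4]
midpoint 3.5: h = 4.375 > 0 → [3.5, 4]
midpoint 3.75: h = 0.703125 > 0 → [3.75, 4]
midpoint 3.875: h = -1.5137 < 0 → [3.75, 3.875]
midpoint 3.8125: h = -0.3723 < 0 → [3.75, 3.8125]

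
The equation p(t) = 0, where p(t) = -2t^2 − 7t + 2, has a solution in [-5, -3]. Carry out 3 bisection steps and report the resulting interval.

m = -4, p(m) = -2 (−); new bracket [-4, -3]
m = -3.5, p(m) = 2 (+); new bracket [-4, -3.5]
m = -3.75, p(m) = 0.125 (+); new bracket [-4, -3.75]

[-4, -3.75]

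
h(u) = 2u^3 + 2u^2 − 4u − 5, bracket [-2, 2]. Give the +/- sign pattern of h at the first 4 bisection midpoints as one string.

midpoint 0: h = -5 < 0 → [0, 2]
midpoint 1: h = -5 < 0 → [1, 2]
midpoint 1.5: h = 0.25 > 0 → [1, 1.5]
midpoint 1.25: h = -2.9688 < 0 → [1.25, 1.5]

--+-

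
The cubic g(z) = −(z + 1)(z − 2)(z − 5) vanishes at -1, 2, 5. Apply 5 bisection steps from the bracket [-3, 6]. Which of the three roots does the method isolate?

-1

g(1.5) = -4.375 < 0, so the root lies in [-3, 1.5]
g(-0.75) = -3.953125 < 0, so the root lies in [-3, -0.75]
g(-1.875) = 23.310547 > 0, so the root lies in [-1.875, -0.75]
g(-1.3125) = 6.5344 > 0, so the root lies in [-1.3125, -0.75]
g(-1.03125) = 0.5713 > 0, so the root lies in [-1.03125, -0.75]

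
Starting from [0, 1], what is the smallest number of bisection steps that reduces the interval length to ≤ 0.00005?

Width after n steps is 1/2^n. Need 2^n ≥ 1/0.00005 = 20000.
2^14 = 16384 < 20000 ≤ 2^15 = 32768, so n = 15.

15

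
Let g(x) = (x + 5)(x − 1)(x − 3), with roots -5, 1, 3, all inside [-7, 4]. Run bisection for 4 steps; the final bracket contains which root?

m = -1.5, g(m) = 39.375 (+); new bracket [-7, -1.5]
m = -4.25, g(m) = 28.546875 (+); new bracket [-7, -4.25]
m = -5.625, g(m) = -35.712891 (−); new bracket [-5.625, -4.25]
m = -4.9375, g(m) = 2.9456 (+); new bracket [-5.625, -4.9375]

-5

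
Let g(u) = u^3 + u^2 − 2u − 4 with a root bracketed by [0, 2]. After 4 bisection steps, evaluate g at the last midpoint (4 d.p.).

-0.3184

u = 1 gives g = -4, negative; keep [1, 2]
u = 1.5 gives g = -1.375, negative; keep [1.5, 2]
u = 1.75 gives g = 0.921875, positive; keep [1.5, 1.75]
u = 1.625 gives g = -0.3184, negative; keep [1.625, 1.75]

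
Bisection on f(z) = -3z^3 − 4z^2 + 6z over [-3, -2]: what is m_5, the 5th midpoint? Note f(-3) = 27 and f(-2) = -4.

f(-2.5) = 6.875 > 0, so the root lies in [-2.5, -2]
f(-2.25) = 0.421875 > 0, so the root lies in [-2.25, -2]
f(-2.125) = -2.025391 < 0, so the root lies in [-2.25, -2.125]
f(-2.1875) = -0.863 < 0, so the root lies in [-2.25, -2.1875]
f(-2.21875) = -0.2362 < 0, so the root lies in [-2.25, -2.21875]

-2.21875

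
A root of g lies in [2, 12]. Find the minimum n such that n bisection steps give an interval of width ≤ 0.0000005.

Width after n steps is 10/2^n. Need 2^n ≥ 10/0.0000005 = 20000000.
2^24 = 16777216 < 20000000 ≤ 2^25 = 33554432, so n = 25.

25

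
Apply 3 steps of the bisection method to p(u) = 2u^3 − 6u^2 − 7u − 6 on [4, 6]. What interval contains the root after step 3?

m = 5, p(m) = 59 (+); new bracket [4, 5]
m = 4.5, p(m) = 23.25 (+); new bracket [4, 4.5]
m = 4.25, p(m) = 9.40625 (+); new bracket [4, 4.25]

[4, 4.25]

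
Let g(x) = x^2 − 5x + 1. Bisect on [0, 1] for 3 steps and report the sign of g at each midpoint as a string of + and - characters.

--+

x = 0.5 gives g = -1.25, negative; keep [0, 0.5]
x = 0.25 gives g = -0.1875, negative; keep [0, 0.25]
x = 0.125 gives g = 0.390625, positive; keep [0.125, 0.25]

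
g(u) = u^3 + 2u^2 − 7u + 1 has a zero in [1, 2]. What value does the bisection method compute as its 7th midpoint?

1.7265625

midpoint 1.5: g = -1.625 < 0 → [1.5, 2]
midpoint 1.75: g = 0.234375 > 0 → [1.5, 1.75]
midpoint 1.625: g = -0.802734 < 0 → [1.625, 1.75]
midpoint 1.6875: g = -0.3118 < 0 → [1.6875, 1.75]
midpoint 1.71875: g = -0.0457 < 0 → [1.71875, 1.75]
midpoint 1.734375: g = 0.0926 > 0 → [1.71875, 1.734375]
midpoint 1.7265625: g = 0.023 > 0 → [1.71875, 1.7265625]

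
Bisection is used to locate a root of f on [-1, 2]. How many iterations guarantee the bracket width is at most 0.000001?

Width after n steps is 3/2^n. Need 2^n ≥ 3/0.000001 = 3000000.
2^21 = 2097152 < 3000000 ≤ 2^22 = 4194304, so n = 22.

22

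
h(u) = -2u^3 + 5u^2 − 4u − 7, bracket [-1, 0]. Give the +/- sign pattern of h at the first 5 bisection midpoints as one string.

midpoint -0.5: h = -3.5 < 0 → [-1, -0.5]
midpoint -0.75: h = -0.34375 < 0 → [-1, -0.75]
midpoint -0.875: h = 1.667969 > 0 → [-0.875, -0.75]
midpoint -0.8125: h = 0.6235 > 0 → [-0.8125, -0.75]
midpoint -0.78125: h = 0.1304 > 0 → [-0.78125, -0.75]

--+++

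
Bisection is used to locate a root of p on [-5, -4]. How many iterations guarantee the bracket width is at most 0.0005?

Width after n steps is 1/2^n. Need 2^n ≥ 1/0.0005 = 2000.
2^10 = 1024 < 2000 ≤ 2^11 = 2048, so n = 11.

11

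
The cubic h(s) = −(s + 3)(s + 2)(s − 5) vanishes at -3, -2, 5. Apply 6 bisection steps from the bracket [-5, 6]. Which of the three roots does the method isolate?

s = 0.5 gives h = 39.375, positive; keep [0.5, 6]
s = 3.25 gives h = 57.421875, positive; keep [3.25, 6]
s = 4.625 gives h = 18.943359, positive; keep [4.625, 6]
s = 5.3125 gives h = -18.9954, negative; keep [4.625, 5.3125]
s = 4.96875 gives h = 1.7354, positive; keep [4.96875, 5.3125]
s = 5.140625 gives h = -8.1744, negative; keep [4.96875, 5.140625]

5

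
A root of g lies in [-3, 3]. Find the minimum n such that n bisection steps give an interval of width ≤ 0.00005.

Width after n steps is 6/2^n. Need 2^n ≥ 6/0.00005 = 120000.
2^16 = 65536 < 120000 ≤ 2^17 = 131072, so n = 17.

17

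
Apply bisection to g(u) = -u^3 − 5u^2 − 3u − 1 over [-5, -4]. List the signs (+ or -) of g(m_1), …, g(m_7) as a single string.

u = -4.5 gives g = 2.375, positive; keep [-4.5, -4]
u = -4.25 gives g = -1.796875, negative; keep [-4.5, -4.25]
u = -4.375 gives g = 0.162109, positive; keep [-4.375, -4.25]
u = -4.3125 gives g = -0.8484, negative; keep [-4.375, -4.3125]
u = -4.34375 gives g = -0.351, negative; keep [-4.375, -4.34375]
u = -4.359375 gives g = -0.0964, negative; keep [-4.375, -4.359375]
u = -4.3671875 gives g = 0.0324, positive; keep [-4.3671875, -4.359375]

+-+---+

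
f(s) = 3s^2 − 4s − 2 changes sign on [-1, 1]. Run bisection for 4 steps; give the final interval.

[-0.5, -0.375]

f(0) = -2 < 0, so the root lies in [-1, 0]
f(-0.5) = 0.75 > 0, so the root lies in [-0.5, 0]
f(-0.25) = -0.8125 < 0, so the root lies in [-0.5, -0.25]
f(-0.375) = -0.0781 < 0, so the root lies in [-0.5, -0.375]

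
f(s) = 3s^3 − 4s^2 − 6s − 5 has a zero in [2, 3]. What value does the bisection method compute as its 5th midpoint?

2.40625

m = 2.5, f(m) = 1.875 (+); new bracket [2, 2.5]
m = 2.25, f(m) = -4.578125 (−); new bracket [2.25, 2.5]
m = 2.375, f(m) = -1.623047 (−); new bracket [2.375, 2.5]
m = 2.4375, f(m) = 0.0559 (+); new bracket [2.375, 2.4375]
m = 2.40625, f(m) = -0.8008 (−); new bracket [2.40625, 2.4375]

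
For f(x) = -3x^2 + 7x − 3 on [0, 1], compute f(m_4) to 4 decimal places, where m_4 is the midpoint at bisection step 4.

midpoint 0.5: f = -0.25 < 0 → [0.5, 1]
midpoint 0.75: f = 0.5625 > 0 → [0.5, 0.75]
midpoint 0.625: f = 0.203125 > 0 → [0.5, 0.625]
midpoint 0.5625: f = -0.0117 < 0 → [0.5625, 0.625]

-0.0117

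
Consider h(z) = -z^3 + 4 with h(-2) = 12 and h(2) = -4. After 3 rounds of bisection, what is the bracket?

h(0) = 4 > 0, so the root lies in [0, 2]
h(1) = 3 > 0, so the root lies in [1, 2]
h(1.5) = 0.625 > 0, so the root lies in [1.5, 2]

[1.5, 2]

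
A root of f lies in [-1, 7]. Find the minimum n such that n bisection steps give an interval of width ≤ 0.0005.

Width after n steps is 8/2^n. Need 2^n ≥ 8/0.0005 = 16000.
2^13 = 8192 < 16000 ≤ 2^14 = 16384, so n = 14.

14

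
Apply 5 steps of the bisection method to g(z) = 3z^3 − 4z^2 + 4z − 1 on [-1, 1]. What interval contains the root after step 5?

midpoint 0: g = -1 < 0 → [0, 1]
midpoint 0.5: g = 0.375 > 0 → [0, 0.5]
midpoint 0.25: g = -0.203125 < 0 → [0.25, 0.5]
midpoint 0.375: g = 0.0957 > 0 → [0.25, 0.375]
midpoint 0.3125: g = -0.0491 < 0 → [0.3125, 0.375]

[0.3125, 0.375]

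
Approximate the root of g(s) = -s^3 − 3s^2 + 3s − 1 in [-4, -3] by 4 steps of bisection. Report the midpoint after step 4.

-3.8125

s = -3.5 gives g = -5.375, negative; keep [-4, -3.5]
s = -3.75 gives g = -1.703125, negative; keep [-4, -3.75]
s = -3.875 gives g = 0.513672, positive; keep [-3.875, -3.75]
s = -3.8125 gives g = -0.6277, negative; keep [-3.875, -3.8125]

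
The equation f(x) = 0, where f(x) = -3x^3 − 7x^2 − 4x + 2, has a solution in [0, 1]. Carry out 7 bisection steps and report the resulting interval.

[0.3046875, 0.3125]

x = 0.5 gives f = -2.125, negative; keep [0, 0.5]
x = 0.25 gives f = 0.515625, positive; keep [0.25, 0.5]
x = 0.375 gives f = -0.642578, negative; keep [0.25, 0.375]
x = 0.3125 gives f = -0.0251, negative; keep [0.25, 0.3125]
x = 0.28125 gives f = 0.2545, positive; keep [0.28125, 0.3125]
x = 0.296875 gives f = 0.1171, positive; keep [0.296875, 0.3125]
x = 0.3046875 gives f = 0.0466, positive; keep [0.3046875, 0.3125]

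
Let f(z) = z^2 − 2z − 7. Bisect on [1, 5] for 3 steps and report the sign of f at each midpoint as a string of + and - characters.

-+-

z = 3 gives f = -4, negative; keep [3, 5]
z = 4 gives f = 1, positive; keep [3, 4]
z = 3.5 gives f = -1.75, negative; keep [3.5, 4]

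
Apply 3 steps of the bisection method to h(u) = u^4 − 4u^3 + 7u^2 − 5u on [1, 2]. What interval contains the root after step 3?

[1.5, 1.625]

u = 1.5 gives h = -0.1875, negative; keep [1.5, 2]
u = 1.75 gives h = 0.628906, positive; keep [1.5, 1.75]
u = 1.625 gives h = 0.168213, positive; keep [1.5, 1.625]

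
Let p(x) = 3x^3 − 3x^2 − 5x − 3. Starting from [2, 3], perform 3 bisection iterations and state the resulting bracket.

[2, 2.125]

m = 2.5, p(m) = 12.625 (+); new bracket [2, 2.5]
m = 2.25, p(m) = 4.734375 (+); new bracket [2, 2.25]
m = 2.125, p(m) = 1.615234 (+); new bracket [2, 2.125]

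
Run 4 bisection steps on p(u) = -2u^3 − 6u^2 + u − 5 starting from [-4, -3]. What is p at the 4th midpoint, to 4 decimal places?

u = -3.5 gives p = 3.75, positive; keep [-3.5, -3]
u = -3.25 gives p = -2.96875, negative; keep [-3.5, -3.25]
u = -3.375 gives p = 0.167969, positive; keep [-3.375, -3.25]
u = -3.3125 gives p = -1.4546, negative; keep [-3.375, -3.3125]

-1.4546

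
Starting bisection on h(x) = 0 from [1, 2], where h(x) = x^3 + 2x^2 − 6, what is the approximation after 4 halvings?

1.3125

m = 1.5, h(m) = 1.875 (+); new bracket [1, 1.5]
m = 1.25, h(m) = -0.921875 (−); new bracket [1.25, 1.5]
m = 1.375, h(m) = 0.380859 (+); new bracket [1.25, 1.375]
m = 1.3125, h(m) = -0.2937 (−); new bracket [1.3125, 1.375]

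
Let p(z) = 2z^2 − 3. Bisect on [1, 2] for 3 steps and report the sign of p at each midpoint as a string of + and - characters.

++-

p(1.5) = 1.5 > 0, so the root lies in [1, 1.5]
p(1.25) = 0.125 > 0, so the root lies in [1, 1.25]
p(1.125) = -0.46875 < 0, so the root lies in [1.125, 1.25]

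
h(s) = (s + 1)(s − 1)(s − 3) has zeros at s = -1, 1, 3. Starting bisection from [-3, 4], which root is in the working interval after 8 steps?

-1

h(0.5) = 1.875 > 0, so the root lies in [-3, 0.5]
h(-1.25) = -2.390625 < 0, so the root lies in [-1.25, 0.5]
h(-0.375) = 2.900391 > 0, so the root lies in [-1.25, -0.375]
h(-0.8125) = 1.2957 > 0, so the root lies in [-1.25, -0.8125]
h(-1.03125) = -0.2559 < 0, so the root lies in [-1.03125, -0.8125]
h(-0.921875) = 0.5889 > 0, so the root lies in [-1.03125, -0.921875]
h(-0.9765625) = 0.1842 > 0, so the root lies in [-1.03125, -0.9765625]
h(-1.00390625) = -0.0313 < 0, so the root lies in [-1.00390625, -0.9765625]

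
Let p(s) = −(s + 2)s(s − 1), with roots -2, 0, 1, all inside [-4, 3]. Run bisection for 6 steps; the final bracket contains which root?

p(-0.5) = -1.125 < 0, so the root lies in [-4, -0.5]
p(-2.25) = 1.828125 > 0, so the root lies in [-2.25, -0.5]
p(-1.375) = -2.041016 < 0, so the root lies in [-2.25, -1.375]
p(-1.8125) = -0.9558 < 0, so the root lies in [-2.25, -1.8125]
p(-2.03125) = 0.1924 > 0, so the root lies in [-2.03125, -1.8125]
p(-1.921875) = -0.4387 < 0, so the root lies in [-2.03125, -1.921875]

-2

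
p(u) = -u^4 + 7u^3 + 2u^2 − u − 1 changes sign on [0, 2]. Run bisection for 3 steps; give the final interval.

[0.5, 0.75]

p(1) = 6 > 0, so the root lies in [0, 1]
p(0.5) = -0.1875 < 0, so the root lies in [0.5, 1]
p(0.75) = 2.011719 > 0, so the root lies in [0.5, 0.75]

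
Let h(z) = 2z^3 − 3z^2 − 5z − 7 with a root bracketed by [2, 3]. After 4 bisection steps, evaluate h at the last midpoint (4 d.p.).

-0.2983

h(2.5) = -7 < 0, so the root lies in [2.5, 3]
h(2.75) = -1.84375 < 0, so the root lies in [2.75, 3]
h(2.875) = 1.355469 > 0, so the root lies in [2.75, 2.875]
h(2.8125) = -0.2983 < 0, so the root lies in [2.8125, 2.875]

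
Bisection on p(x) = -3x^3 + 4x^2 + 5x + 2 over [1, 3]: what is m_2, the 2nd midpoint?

2.5

x = 2 gives p = 4, positive; keep [2, 3]
x = 2.5 gives p = -7.375, negative; keep [2, 2.5]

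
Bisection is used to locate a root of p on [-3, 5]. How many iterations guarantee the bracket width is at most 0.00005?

Width after n steps is 8/2^n. Need 2^n ≥ 8/0.00005 = 160000.
2^17 = 131072 < 160000 ≤ 2^18 = 262144, so n = 18.

18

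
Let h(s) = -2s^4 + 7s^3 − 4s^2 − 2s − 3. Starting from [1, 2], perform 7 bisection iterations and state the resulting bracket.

[1.7421875, 1.75]

midpoint 1.5: h = -1.5 < 0 → [1.5, 2]
midpoint 1.75: h = 0.007812 > 0 → [1.5, 1.75]
midpoint 1.625: h = -0.721191 < 0 → [1.625, 1.75]
midpoint 1.6875: h = -0.346 < 0 → [1.6875, 1.75]
midpoint 1.71875: h = -0.1658 < 0 → [1.71875, 1.75]
midpoint 1.734375: h = -0.0781 < 0 → [1.734375, 1.75]
midpoint 1.7421875: h = -0.0349 < 0 → [1.7421875, 1.75]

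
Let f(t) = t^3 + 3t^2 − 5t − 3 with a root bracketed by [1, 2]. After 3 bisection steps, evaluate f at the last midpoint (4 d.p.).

1.0879

f(1.5) = -0.375 < 0, so the root lies in [1.5, 2]
f(1.75) = 2.796875 > 0, so the root lies in [1.5, 1.75]
f(1.625) = 1.087891 > 0, so the root lies in [1.5, 1.625]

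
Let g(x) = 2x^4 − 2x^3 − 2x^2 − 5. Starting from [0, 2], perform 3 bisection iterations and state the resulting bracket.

g(1) = -7 < 0, so the root lies in [1, 2]
g(1.5) = -6.125 < 0, so the root lies in [1.5, 2]
g(1.75) = -3.085938 < 0, so the root lies in [1.75, 2]

[1.75, 2]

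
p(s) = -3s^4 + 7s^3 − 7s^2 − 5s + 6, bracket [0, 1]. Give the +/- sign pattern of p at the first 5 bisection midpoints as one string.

m = 0.5, p(m) = 2.4375 (+); new bracket [0.5, 1]
m = 0.75, p(m) = 0.316406 (+); new bracket [0.75, 1]
m = 0.875, p(m) = -0.803467 (−); new bracket [0.75, 0.875]
m = 0.8125, p(m) = -0.2364 (−); new bracket [0.75, 0.8125]
m = 0.78125, p(m) = 0.0416 (+); new bracket [0.78125, 0.8125]

++--+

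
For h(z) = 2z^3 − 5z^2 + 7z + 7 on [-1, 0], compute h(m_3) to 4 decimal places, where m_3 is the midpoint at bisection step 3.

midpoint -0.5: h = 2 > 0 → [-1, -0.5]
midpoint -0.75: h = -1.90625 < 0 → [-0.75, -0.5]
midpoint -0.625: h = 0.183594 > 0 → [-0.75, -0.625]

0.1836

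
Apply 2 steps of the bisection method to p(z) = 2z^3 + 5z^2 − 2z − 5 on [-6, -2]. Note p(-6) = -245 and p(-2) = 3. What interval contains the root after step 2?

m = -4, p(m) = -45 (−); new bracket [-4, -2]
m = -3, p(m) = -8 (−); new bracket [-3, -2]

[-3, -2]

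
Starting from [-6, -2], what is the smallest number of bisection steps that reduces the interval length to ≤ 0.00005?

Width after n steps is 4/2^n. Need 2^n ≥ 4/0.00005 = 80000.
2^16 = 65536 < 80000 ≤ 2^17 = 131072, so n = 17.

17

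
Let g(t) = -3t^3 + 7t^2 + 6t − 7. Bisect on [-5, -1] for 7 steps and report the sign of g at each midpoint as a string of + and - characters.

++++-++

t = -3 gives g = 119, positive; keep [-3, -1]
t = -2 gives g = 33, positive; keep [-2, -1]
t = -1.5 gives g = 9.875, positive; keep [-1.5, -1]
t = -1.25 gives g = 2.2969, positive; keep [-1.25, -1]
t = -1.125 gives g = -0.6191, negative; keep [-1.25, -1.125]
t = -1.1875 gives g = 0.7698, positive; keep [-1.1875, -1.125]
t = -1.15625 gives g = 0.0583, positive; keep [-1.15625, -1.125]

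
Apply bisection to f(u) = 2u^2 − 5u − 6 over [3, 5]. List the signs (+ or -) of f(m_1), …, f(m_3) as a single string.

m = 4, f(m) = 6 (+); new bracket [3, 4]
m = 3.5, f(m) = 1 (+); new bracket [3, 3.5]
m = 3.25, f(m) = -1.125 (−); new bracket [3.25, 3.5]

++-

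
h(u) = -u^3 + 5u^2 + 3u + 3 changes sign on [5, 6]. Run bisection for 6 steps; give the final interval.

midpoint 5.5: h = 4.375 > 0 → [5.5, 6]
midpoint 5.75: h = -4.546875 < 0 → [5.5, 5.75]
midpoint 5.625: h = 0.099609 > 0 → [5.625, 5.75]
midpoint 5.6875: h = -2.1765 < 0 → [5.625, 5.6875]
midpoint 5.65625: h = -1.0268 < 0 → [5.625, 5.65625]
midpoint 5.640625: h = -0.4607 < 0 → [5.625, 5.640625]

[5.625, 5.640625]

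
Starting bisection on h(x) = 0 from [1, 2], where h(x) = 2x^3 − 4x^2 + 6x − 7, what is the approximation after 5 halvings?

1.53125

h(1.5) = -0.25 < 0, so the root lies in [1.5, 2]
h(1.75) = 1.96875 > 0, so the root lies in [1.5, 1.75]
h(1.625) = 0.769531 > 0, so the root lies in [1.5, 1.625]
h(1.5625) = 0.2388 > 0, so the root lies in [1.5, 1.5625]
h(1.53125) = -0.0107 < 0, so the root lies in [1.53125, 1.5625]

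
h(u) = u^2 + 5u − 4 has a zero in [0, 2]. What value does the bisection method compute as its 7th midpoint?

midpoint 1: h = 2 > 0 → [0, 1]
midpoint 0.5: h = -1.25 < 0 → [0.5, 1]
midpoint 0.75: h = 0.3125 > 0 → [0.5, 0.75]
midpoint 0.625: h = -0.4844 < 0 → [0.625, 0.75]
midpoint 0.6875: h = -0.0898 < 0 → [0.6875, 0.75]
midpoint 0.71875: h = 0.1104 > 0 → [0.6875, 0.71875]
midpoint 0.703125: h = 0.01 > 0 → [0.6875, 0.703125]

0.703125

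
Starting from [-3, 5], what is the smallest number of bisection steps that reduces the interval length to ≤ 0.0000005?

24

Width after n steps is 8/2^n. Need 2^n ≥ 8/0.0000005 = 16000000.
2^23 = 8388608 < 16000000 ≤ 2^24 = 16777216, so n = 24.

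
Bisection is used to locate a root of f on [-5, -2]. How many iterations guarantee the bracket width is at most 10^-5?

Width after n steps is 3/2^n. Need 2^n ≥ 3/10^-5 = 300000.
2^18 = 262144 < 300000 ≤ 2^19 = 524288, so n = 19.

19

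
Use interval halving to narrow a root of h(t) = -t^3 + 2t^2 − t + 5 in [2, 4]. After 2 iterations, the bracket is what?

[2, 2.5]

m = 3, h(m) = -7 (−); new bracket [2, 3]
m = 2.5, h(m) = -0.625 (−); new bracket [2, 2.5]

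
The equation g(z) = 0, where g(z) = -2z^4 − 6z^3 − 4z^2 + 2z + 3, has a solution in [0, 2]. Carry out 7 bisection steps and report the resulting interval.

[0.6875, 0.703125]

g(1) = -7 < 0, so the root lies in [0, 1]
g(0.5) = 2.125 > 0, so the root lies in [0.5, 1]
g(0.75) = -0.914062 < 0, so the root lies in [0.5, 0.75]
g(0.625) = 0.9175 > 0, so the root lies in [0.625, 0.75]
g(0.6875) = 0.0879 > 0, so the root lies in [0.6875, 0.75]
g(0.71875) = -0.3905 < 0, so the root lies in [0.6875, 0.71875]
g(0.703125) = -0.1458 < 0, so the root lies in [0.6875, 0.703125]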